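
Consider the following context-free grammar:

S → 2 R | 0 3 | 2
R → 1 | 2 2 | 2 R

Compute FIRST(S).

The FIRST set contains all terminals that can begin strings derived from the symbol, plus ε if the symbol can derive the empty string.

We compute FIRST(S) using the standard algorithm.
FIRST(R) = {1, 2}
FIRST(S) = {0, 2}
Therefore, FIRST(S) = {0, 2}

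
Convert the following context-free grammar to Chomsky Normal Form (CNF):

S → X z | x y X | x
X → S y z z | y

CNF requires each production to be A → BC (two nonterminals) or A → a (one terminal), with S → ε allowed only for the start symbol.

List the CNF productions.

TZ → z; TX → x; TY → y; S → x; X → y; S → X TZ; S → TX X0; X0 → TY X; X → S X1; X1 → TY X2; X2 → TZ TZ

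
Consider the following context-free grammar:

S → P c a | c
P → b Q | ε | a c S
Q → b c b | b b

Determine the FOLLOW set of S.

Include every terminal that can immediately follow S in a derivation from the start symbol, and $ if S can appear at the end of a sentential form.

We compute FOLLOW(S) using the standard algorithm.
FOLLOW(S) starts with {$}.
FIRST(P) = {a, b, ε}
FIRST(Q) = {b}
FIRST(S) = {a, b, c}
FOLLOW(P) = {c}
FOLLOW(Q) = {c}
FOLLOW(S) = {$, c}
Therefore, FOLLOW(S) = {$, c}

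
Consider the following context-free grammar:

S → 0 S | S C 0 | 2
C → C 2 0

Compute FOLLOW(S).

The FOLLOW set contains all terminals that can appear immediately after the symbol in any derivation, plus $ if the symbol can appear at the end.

We compute FOLLOW(S) using the standard algorithm.
FOLLOW(S) starts with {$}.
FIRST(C) = {}
FIRST(S) = {0, 2}
FOLLOW(C) = {0, 2}
FOLLOW(S) = {$}
Therefore, FOLLOW(S) = {$}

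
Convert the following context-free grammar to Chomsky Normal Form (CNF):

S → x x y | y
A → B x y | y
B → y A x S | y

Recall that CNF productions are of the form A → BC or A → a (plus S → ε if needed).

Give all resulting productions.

TX → x; TY → y; S → y; A → y; B → y; S → TX X0; X0 → TX TY; A → B X1; X1 → TX TY; B → TY X2; X2 → A X3; X3 → TX S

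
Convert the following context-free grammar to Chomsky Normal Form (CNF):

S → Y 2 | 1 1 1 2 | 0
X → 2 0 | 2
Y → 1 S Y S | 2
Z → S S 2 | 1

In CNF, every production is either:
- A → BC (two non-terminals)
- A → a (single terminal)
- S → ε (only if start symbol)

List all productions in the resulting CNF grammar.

T2 → 2; T1 → 1; S → 0; T0 → 0; X → 2; Y → 2; Z → 1; S → Y T2; S → T1 X0; X0 → T1 X1; X1 → T1 T2; X → T2 T0; Y → T1 X2; X2 → S X3; X3 → Y S; Z → S X4; X4 → S T2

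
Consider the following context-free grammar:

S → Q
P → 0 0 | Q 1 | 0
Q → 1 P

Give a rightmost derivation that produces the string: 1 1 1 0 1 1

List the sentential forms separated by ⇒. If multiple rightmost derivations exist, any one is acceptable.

S ⇒ Q ⇒ 1 P ⇒ 1 Q 1 ⇒ 1 1 P 1 ⇒ 1 1 Q 1 1 ⇒ 1 1 1 P 1 1 ⇒ 1 1 1 0 1 1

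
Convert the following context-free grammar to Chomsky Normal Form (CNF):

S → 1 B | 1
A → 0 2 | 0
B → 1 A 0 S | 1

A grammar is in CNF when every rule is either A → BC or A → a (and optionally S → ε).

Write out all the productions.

T1 → 1; S → 1; T0 → 0; T2 → 2; A → 0; B → 1; S → T1 B; A → T0 T2; B → T1 X0; X0 → A X1; X1 → T0 S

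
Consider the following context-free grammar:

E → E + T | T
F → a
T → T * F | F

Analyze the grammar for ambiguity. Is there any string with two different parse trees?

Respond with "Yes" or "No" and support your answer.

No - the grammar is unambiguous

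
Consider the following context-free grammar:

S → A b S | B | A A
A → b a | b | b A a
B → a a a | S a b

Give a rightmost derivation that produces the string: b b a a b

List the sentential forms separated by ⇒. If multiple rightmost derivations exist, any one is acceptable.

S ⇒ A A ⇒ A b ⇒ b A a b ⇒ b b a a b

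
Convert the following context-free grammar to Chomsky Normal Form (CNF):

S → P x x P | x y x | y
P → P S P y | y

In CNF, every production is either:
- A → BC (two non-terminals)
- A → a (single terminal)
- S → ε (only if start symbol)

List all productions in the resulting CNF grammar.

TX → x; TY → y; S → y; P → y; S → P X0; X0 → TX X1; X1 → TX P; S → TX X2; X2 → TY TX; P → P X3; X3 → S X4; X4 → P TY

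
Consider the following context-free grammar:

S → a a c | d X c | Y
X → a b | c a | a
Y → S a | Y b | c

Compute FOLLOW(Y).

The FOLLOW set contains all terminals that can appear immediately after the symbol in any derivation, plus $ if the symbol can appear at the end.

We compute FOLLOW(Y) using the standard algorithm.
FOLLOW(S) starts with {$}.
FIRST(S) = {a, c, d}
FIRST(X) = {a, c}
FIRST(Y) = {a, c, d}
FOLLOW(S) = {$, a}
FOLLOW(X) = {c}
FOLLOW(Y) = {$, a, b}
Therefore, FOLLOW(Y) = {$, a, b}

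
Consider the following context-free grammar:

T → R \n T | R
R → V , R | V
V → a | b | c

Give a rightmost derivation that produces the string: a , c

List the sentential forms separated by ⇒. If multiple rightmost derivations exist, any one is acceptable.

T ⇒ R ⇒ V , R ⇒ V , V ⇒ V , c ⇒ a , c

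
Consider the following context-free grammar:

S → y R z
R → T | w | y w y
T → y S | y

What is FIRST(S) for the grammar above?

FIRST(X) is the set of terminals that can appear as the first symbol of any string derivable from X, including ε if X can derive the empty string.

We compute FIRST(S) using the standard algorithm.
FIRST(R) = {w, y}
FIRST(S) = {y}
FIRST(T) = {y}
Therefore, FIRST(S) = {y}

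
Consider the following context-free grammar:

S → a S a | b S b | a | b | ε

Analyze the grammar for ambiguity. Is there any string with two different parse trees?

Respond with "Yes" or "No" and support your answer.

No - the grammar is unambiguous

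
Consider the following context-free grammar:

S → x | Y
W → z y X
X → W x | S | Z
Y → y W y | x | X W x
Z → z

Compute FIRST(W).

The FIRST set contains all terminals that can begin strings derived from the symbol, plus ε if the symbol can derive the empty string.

We compute FIRST(W) using the standard algorithm.
FIRST(S) = {x, y, z}
FIRST(W) = {z}
FIRST(X) = {x, y, z}
FIRST(Y) = {x, y, z}
FIRST(Z) = {z}
Therefore, FIRST(W) = {z}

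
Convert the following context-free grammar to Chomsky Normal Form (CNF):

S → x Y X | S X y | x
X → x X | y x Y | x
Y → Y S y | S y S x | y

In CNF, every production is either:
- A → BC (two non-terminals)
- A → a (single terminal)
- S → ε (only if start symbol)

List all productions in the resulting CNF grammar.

TX → x; TY → y; S → x; X → x; Y → y; S → TX X0; X0 → Y X; S → S X1; X1 → X TY; X → TX X; X → TY X2; X2 → TX Y; Y → Y X3; X3 → S TY; Y → S X4; X4 → TY X5; X5 → S TX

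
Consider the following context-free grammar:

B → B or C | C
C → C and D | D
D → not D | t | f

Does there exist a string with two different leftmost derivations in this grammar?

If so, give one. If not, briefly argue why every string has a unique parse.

No - every string in the language has a unique leftmost derivation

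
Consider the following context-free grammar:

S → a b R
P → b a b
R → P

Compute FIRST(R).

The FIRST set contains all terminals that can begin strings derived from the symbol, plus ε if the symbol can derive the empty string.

We compute FIRST(R) using the standard algorithm.
FIRST(P) = {b}
FIRST(R) = {b}
FIRST(S) = {a}
Therefore, FIRST(R) = {b}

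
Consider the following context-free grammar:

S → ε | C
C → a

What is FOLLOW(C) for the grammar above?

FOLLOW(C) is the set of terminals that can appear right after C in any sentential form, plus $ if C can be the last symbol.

We compute FOLLOW(C) using the standard algorithm.
FOLLOW(S) starts with {$}.
FIRST(C) = {a}
FIRST(S) = {a, ε}
FOLLOW(C) = {$}
FOLLOW(S) = {$}
Therefore, FOLLOW(C) = {$}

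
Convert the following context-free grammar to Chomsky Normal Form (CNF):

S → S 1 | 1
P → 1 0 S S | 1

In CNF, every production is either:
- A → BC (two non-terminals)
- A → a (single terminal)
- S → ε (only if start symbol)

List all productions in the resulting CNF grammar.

T1 → 1; S → 1; T0 → 0; P → 1; S → S T1; P → T1 X0; X0 → T0 X1; X1 → S S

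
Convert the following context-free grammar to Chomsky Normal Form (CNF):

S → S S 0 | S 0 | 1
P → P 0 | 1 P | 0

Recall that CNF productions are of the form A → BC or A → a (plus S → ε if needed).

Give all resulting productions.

T0 → 0; S → 1; T1 → 1; P → 0; S → S X0; X0 → S T0; S → S T0; P → P T0; P → T1 P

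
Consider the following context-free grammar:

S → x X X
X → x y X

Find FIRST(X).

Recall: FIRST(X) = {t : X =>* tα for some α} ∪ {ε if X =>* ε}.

We compute FIRST(X) using the standard algorithm.
FIRST(S) = {x}
FIRST(X) = {x}
Therefore, FIRST(X) = {x}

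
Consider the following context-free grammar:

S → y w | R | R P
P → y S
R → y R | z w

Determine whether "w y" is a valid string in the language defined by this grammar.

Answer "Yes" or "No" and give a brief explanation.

No - no valid derivation exists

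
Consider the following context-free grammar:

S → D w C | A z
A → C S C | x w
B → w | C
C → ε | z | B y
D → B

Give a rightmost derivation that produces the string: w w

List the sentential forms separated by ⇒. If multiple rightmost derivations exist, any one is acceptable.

S ⇒ D w C ⇒ D w ⇒ B w ⇒ w w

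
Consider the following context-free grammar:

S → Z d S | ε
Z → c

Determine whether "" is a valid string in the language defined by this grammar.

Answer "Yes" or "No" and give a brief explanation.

Yes - a valid derivation exists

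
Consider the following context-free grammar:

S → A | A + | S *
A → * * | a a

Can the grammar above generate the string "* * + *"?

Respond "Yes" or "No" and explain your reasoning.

Yes - a valid derivation exists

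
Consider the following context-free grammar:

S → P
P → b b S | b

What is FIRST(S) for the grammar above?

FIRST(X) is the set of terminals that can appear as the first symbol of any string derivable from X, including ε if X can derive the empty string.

We compute FIRST(S) using the standard algorithm.
FIRST(P) = {b}
FIRST(S) = {b}
Therefore, FIRST(S) = {b}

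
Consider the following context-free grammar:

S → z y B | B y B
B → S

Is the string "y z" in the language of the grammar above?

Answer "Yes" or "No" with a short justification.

No - no valid derivation exists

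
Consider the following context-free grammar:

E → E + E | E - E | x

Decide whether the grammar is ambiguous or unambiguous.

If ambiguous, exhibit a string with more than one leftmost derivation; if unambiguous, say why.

Ambiguous - the string 'x + x + x + x - x + x' has two distinct leftmost derivations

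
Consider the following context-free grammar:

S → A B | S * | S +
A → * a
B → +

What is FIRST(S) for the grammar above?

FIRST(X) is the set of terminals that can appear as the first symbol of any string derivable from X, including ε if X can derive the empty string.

We compute FIRST(S) using the standard algorithm.
FIRST(A) = {*}
FIRST(B) = {+}
FIRST(S) = {*}
Therefore, FIRST(S) = {*}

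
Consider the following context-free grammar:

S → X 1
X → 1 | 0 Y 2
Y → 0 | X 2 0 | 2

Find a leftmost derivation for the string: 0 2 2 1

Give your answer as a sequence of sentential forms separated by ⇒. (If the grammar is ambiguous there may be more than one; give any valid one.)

S ⇒ X 1 ⇒ 0 Y 2 1 ⇒ 0 2 2 1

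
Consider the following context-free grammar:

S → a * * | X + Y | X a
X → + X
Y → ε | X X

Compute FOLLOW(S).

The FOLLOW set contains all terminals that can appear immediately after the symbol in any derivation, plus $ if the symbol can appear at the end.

We compute FOLLOW(S) using the standard algorithm.
FOLLOW(S) starts with {$}.
FIRST(S) = {+, a}
FIRST(X) = {+}
FIRST(Y) = {+, ε}
FOLLOW(S) = {$}
FOLLOW(X) = {$, +, a}
FOLLOW(Y) = {$}
Therefore, FOLLOW(S) = {$}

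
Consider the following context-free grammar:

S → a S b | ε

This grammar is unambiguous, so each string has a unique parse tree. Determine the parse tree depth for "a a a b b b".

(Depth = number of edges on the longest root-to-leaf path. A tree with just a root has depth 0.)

4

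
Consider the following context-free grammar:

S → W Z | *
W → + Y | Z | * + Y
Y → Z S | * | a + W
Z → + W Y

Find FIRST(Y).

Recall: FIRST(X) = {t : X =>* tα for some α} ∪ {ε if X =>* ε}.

We compute FIRST(Y) using the standard algorithm.
FIRST(S) = {*, +}
FIRST(W) = {*, +}
FIRST(Y) = {*, +, a}
FIRST(Z) = {+}
Therefore, FIRST(Y) = {*, +, a}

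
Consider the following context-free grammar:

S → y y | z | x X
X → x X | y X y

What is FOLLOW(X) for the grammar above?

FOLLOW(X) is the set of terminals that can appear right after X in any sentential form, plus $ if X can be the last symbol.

We compute FOLLOW(X) using the standard algorithm.
FOLLOW(S) starts with {$}.
FIRST(S) = {x, y, z}
FIRST(X) = {x, y}
FOLLOW(S) = {$}
FOLLOW(X) = {$, y}
Therefore, FOLLOW(X) = {$, y}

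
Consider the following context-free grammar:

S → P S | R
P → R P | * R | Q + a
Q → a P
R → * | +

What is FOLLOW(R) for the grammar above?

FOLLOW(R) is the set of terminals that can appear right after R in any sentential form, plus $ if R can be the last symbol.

We compute FOLLOW(R) using the standard algorithm.
FOLLOW(S) starts with {$}.
FIRST(P) = {*, +, a}
FIRST(Q) = {a}
FIRST(R) = {*, +}
FIRST(S) = {*, +, a}
FOLLOW(P) = {*, +, a}
FOLLOW(Q) = {+}
FOLLOW(R) = {$, *, +, a}
FOLLOW(S) = {$}
Therefore, FOLLOW(R) = {$, *, +, a}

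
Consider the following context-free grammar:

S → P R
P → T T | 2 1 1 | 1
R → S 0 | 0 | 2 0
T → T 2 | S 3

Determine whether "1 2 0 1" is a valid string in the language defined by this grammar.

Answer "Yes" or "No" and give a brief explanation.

No - no valid derivation exists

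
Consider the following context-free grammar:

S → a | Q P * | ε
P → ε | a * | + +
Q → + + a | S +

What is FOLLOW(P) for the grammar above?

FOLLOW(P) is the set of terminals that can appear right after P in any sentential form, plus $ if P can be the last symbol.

We compute FOLLOW(P) using the standard algorithm.
FOLLOW(S) starts with {$}.
FIRST(P) = {+, a, ε}
FIRST(Q) = {+, a}
FIRST(S) = {+, a, ε}
FOLLOW(P) = {*}
FOLLOW(Q) = {*, +, a}
FOLLOW(S) = {$, +}
Therefore, FOLLOW(P) = {*}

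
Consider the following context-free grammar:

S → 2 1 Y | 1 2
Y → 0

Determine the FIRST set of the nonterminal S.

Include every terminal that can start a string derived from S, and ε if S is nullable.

We compute FIRST(S) using the standard algorithm.
FIRST(S) = {1, 2}
FIRST(Y) = {0}
Therefore, FIRST(S) = {1, 2}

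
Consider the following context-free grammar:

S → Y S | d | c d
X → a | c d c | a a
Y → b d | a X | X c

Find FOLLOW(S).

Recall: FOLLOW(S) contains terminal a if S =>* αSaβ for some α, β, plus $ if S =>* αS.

We compute FOLLOW(S) using the standard algorithm.
FOLLOW(S) starts with {$}.
FIRST(S) = {a, b, c, d}
FIRST(X) = {a, c}
FIRST(Y) = {a, b, c}
FOLLOW(S) = {$}
FOLLOW(X) = {a, b, c, d}
FOLLOW(Y) = {a, b, c, d}
Therefore, FOLLOW(S) = {$}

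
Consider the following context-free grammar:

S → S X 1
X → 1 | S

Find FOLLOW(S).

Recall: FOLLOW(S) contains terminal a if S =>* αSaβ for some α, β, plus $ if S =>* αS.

We compute FOLLOW(S) using the standard algorithm.
FOLLOW(S) starts with {$}.
FIRST(S) = {}
FIRST(X) = {1}
FOLLOW(S) = {$, 1}
FOLLOW(X) = {1}
Therefore, FOLLOW(S) = {$, 1}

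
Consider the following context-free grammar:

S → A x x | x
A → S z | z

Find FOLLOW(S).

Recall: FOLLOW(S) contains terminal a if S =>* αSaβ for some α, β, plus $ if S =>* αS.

We compute FOLLOW(S) using the standard algorithm.
FOLLOW(S) starts with {$}.
FIRST(A) = {x, z}
FIRST(S) = {x, z}
FOLLOW(A) = {x}
FOLLOW(S) = {$, z}
Therefore, FOLLOW(S) = {$, z}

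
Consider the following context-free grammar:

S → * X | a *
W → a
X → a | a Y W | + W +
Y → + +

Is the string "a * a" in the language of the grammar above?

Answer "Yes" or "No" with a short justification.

No - no valid derivation exists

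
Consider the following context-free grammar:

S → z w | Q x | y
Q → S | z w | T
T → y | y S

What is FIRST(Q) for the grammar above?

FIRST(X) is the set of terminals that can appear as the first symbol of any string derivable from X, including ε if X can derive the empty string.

We compute FIRST(Q) using the standard algorithm.
FIRST(Q) = {y, z}
FIRST(S) = {y, z}
FIRST(T) = {y}
Therefore, FIRST(Q) = {y, z}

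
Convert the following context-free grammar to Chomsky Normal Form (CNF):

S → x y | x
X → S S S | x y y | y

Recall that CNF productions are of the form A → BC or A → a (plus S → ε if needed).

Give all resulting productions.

TX → x; TY → y; S → x; X → y; S → TX TY; X → S X0; X0 → S S; X → TX X1; X1 → TY TY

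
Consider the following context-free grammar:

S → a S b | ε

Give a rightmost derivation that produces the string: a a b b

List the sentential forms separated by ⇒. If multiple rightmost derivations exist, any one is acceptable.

S ⇒ a S b ⇒ a a S b b ⇒ a a b b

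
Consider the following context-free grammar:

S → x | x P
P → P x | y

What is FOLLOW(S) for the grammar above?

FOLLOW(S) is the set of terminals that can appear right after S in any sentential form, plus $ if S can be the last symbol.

We compute FOLLOW(S) using the standard algorithm.
FOLLOW(S) starts with {$}.
FIRST(P) = {y}
FIRST(S) = {x}
FOLLOW(P) = {$, x}
FOLLOW(S) = {$}
Therefore, FOLLOW(S) = {$}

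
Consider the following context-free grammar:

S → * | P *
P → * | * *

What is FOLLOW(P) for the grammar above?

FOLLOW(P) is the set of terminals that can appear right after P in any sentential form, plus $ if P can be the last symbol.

We compute FOLLOW(P) using the standard algorithm.
FOLLOW(S) starts with {$}.
FIRST(P) = {*}
FIRST(S) = {*}
FOLLOW(P) = {*}
FOLLOW(S) = {$}
Therefore, FOLLOW(P) = {*}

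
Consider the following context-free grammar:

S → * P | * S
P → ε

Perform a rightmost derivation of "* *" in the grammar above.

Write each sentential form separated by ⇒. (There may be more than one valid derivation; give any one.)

S ⇒ * S ⇒ * * P ⇒ * *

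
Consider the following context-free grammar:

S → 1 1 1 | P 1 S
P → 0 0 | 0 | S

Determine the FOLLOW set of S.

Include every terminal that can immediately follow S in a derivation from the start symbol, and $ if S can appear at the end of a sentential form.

We compute FOLLOW(S) using the standard algorithm.
FOLLOW(S) starts with {$}.
FIRST(P) = {0, 1}
FIRST(S) = {0, 1}
FOLLOW(P) = {1}
FOLLOW(S) = {$, 1}
Therefore, FOLLOW(S) = {$, 1}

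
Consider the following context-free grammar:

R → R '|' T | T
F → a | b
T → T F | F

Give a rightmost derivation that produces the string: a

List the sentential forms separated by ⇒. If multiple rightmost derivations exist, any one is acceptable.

R ⇒ T ⇒ F ⇒ a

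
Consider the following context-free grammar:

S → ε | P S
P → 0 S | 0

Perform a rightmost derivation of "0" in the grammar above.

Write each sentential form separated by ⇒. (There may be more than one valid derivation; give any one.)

S ⇒ P S ⇒ P ⇒ 0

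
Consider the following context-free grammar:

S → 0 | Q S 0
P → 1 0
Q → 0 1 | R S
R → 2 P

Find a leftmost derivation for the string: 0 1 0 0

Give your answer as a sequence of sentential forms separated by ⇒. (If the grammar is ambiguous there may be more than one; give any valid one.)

S ⇒ Q S 0 ⇒ 0 1 S 0 ⇒ 0 1 0 0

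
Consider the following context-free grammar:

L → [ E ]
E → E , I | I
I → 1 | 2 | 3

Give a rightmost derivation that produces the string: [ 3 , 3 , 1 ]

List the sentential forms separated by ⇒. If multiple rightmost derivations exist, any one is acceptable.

L ⇒ [ E ] ⇒ [ E , I ] ⇒ [ E , 1 ] ⇒ [ E , I , 1 ] ⇒ [ E , 3 , 1 ] ⇒ [ I , 3 , 1 ] ⇒ [ 3 , 3 , 1 ]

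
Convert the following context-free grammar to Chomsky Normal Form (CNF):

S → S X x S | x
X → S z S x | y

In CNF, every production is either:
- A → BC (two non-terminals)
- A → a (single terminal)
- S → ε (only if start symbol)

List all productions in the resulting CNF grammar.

TX → x; S → x; TZ → z; X → y; S → S X0; X0 → X X1; X1 → TX S; X → S X2; X2 → TZ X3; X3 → S TX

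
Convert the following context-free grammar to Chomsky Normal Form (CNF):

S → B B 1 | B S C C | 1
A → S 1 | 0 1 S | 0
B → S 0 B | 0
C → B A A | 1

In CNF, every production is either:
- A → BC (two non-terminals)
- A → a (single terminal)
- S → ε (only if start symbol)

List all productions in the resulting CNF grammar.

T1 → 1; S → 1; T0 → 0; A → 0; B → 0; C → 1; S → B X0; X0 → B T1; S → B X1; X1 → S X2; X2 → C C; A → S T1; A → T0 X3; X3 → T1 S; B → S X4; X4 → T0 B; C → B X5; X5 → A A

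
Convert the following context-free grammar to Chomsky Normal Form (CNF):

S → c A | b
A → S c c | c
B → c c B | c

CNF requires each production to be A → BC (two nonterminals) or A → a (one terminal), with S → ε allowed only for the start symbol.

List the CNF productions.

TC → c; S → b; A → c; B → c; S → TC A; A → S X0; X0 → TC TC; B → TC X1; X1 → TC B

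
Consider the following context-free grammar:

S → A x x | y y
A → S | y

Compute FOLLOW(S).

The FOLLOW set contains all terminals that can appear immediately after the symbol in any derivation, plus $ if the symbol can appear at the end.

We compute FOLLOW(S) using the standard algorithm.
FOLLOW(S) starts with {$}.
FIRST(A) = {y}
FIRST(S) = {y}
FOLLOW(A) = {x}
FOLLOW(S) = {$, x}
Therefore, FOLLOW(S) = {$, x}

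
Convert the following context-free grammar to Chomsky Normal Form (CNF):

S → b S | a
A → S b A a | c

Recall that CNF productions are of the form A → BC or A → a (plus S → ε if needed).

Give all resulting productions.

TB → b; S → a; TA → a; A → c; S → TB S; A → S X0; X0 → TB X1; X1 → A TA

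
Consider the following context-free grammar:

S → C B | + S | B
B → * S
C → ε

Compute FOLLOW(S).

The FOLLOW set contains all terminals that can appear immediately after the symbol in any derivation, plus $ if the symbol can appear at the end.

We compute FOLLOW(S) using the standard algorithm.
FOLLOW(S) starts with {$}.
FIRST(B) = {*}
FIRST(C) = {ε}
FIRST(S) = {*, +}
FOLLOW(B) = {$}
FOLLOW(C) = {*}
FOLLOW(S) = {$}
Therefore, FOLLOW(S) = {$}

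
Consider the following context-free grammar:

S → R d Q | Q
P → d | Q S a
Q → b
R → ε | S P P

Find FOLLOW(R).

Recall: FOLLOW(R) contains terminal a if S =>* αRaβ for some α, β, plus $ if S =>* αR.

We compute FOLLOW(R) using the standard algorithm.
FOLLOW(S) starts with {$}.
FIRST(P) = {b, d}
FIRST(Q) = {b}
FIRST(R) = {b, d, ε}
FIRST(S) = {b, d}
FOLLOW(P) = {b, d}
FOLLOW(Q) = {$, a, b, d}
FOLLOW(R) = {d}
FOLLOW(S) = {$, a, b, d}
Therefore, FOLLOW(R) = {d}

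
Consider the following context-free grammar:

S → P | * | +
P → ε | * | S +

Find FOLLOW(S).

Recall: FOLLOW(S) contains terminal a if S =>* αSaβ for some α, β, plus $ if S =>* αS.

We compute FOLLOW(S) using the standard algorithm.
FOLLOW(S) starts with {$}.
FIRST(P) = {*, +, ε}
FIRST(S) = {*, +, ε}
FOLLOW(P) = {$, +}
FOLLOW(S) = {$, +}
Therefore, FOLLOW(S) = {$, +}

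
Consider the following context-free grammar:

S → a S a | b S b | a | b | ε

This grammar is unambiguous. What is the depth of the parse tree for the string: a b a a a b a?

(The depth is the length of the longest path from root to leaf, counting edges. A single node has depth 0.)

4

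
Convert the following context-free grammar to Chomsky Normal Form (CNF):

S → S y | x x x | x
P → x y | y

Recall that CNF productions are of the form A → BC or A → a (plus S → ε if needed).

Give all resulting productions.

TY → y; TX → x; S → x; P → y; S → S TY; S → TX X0; X0 → TX TX; P → TX TY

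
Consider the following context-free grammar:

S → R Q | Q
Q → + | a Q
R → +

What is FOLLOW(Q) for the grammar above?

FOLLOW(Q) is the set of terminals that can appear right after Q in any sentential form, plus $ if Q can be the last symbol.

We compute FOLLOW(Q) using the standard algorithm.
FOLLOW(S) starts with {$}.
FIRST(Q) = {+, a}
FIRST(R) = {+}
FIRST(S) = {+, a}
FOLLOW(Q) = {$}
FOLLOW(R) = {+, a}
FOLLOW(S) = {$}
Therefore, FOLLOW(Q) = {$}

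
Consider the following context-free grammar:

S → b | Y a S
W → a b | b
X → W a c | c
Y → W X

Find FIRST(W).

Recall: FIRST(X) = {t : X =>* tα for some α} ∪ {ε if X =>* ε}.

We compute FIRST(W) using the standard algorithm.
FIRST(S) = {a, b}
FIRST(W) = {a, b}
FIRST(X) = {a, b, c}
FIRST(Y) = {a, b}
Therefore, FIRST(W) = {a, b}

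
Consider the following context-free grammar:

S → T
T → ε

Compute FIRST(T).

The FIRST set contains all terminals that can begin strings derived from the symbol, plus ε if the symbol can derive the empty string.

We compute FIRST(T) using the standard algorithm.
FIRST(S) = {ε}
FIRST(T) = {ε}
Therefore, FIRST(T) = {ε}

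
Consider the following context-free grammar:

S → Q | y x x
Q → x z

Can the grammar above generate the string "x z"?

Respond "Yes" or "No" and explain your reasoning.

Yes - a valid derivation exists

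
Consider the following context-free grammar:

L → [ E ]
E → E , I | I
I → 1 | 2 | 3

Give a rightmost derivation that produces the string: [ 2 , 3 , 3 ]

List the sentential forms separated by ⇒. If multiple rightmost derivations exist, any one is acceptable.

L ⇒ [ E ] ⇒ [ E , I ] ⇒ [ E , 3 ] ⇒ [ E , I , 3 ] ⇒ [ E , 3 , 3 ] ⇒ [ I , 3 , 3 ] ⇒ [ 2 , 3 , 3 ]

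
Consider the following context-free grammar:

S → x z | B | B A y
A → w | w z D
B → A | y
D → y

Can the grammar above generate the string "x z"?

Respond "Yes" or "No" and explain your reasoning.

Yes - a valid derivation exists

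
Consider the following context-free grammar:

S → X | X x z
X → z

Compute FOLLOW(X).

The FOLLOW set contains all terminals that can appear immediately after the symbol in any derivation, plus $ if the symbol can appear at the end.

We compute FOLLOW(X) using the standard algorithm.
FOLLOW(S) starts with {$}.
FIRST(S) = {z}
FIRST(X) = {z}
FOLLOW(S) = {$}
FOLLOW(X) = {$, x}
Therefore, FOLLOW(X) = {$, x}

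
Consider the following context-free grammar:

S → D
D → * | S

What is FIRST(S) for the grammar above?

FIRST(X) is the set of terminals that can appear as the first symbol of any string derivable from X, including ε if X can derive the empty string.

We compute FIRST(S) using the standard algorithm.
FIRST(D) = {*}
FIRST(S) = {*}
Therefore, FIRST(S) = {*}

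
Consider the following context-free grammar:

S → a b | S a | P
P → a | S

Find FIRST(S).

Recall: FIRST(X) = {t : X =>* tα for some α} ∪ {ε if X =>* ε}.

We compute FIRST(S) using the standard algorithm.
FIRST(P) = {a}
FIRST(S) = {a}
Therefore, FIRST(S) = {a}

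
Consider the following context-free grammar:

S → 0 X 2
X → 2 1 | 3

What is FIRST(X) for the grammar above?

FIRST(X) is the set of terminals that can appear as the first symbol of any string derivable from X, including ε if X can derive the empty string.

We compute FIRST(X) using the standard algorithm.
FIRST(S) = {0}
FIRST(X) = {2, 3}
Therefore, FIRST(X) = {2, 3}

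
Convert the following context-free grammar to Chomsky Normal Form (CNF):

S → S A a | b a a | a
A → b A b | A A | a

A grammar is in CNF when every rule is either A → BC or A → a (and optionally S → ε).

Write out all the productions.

TA → a; TB → b; S → a; A → a; S → S X0; X0 → A TA; S → TB X1; X1 → TA TA; A → TB X2; X2 → A TB; A → A A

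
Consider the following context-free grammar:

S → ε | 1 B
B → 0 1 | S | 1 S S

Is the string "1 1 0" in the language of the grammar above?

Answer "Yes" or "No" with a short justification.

No - no valid derivation exists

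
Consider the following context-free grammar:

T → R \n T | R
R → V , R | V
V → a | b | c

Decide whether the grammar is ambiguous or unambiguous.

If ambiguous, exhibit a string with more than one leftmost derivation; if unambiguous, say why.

Unambiguous - every string in the language has a unique leftmost derivation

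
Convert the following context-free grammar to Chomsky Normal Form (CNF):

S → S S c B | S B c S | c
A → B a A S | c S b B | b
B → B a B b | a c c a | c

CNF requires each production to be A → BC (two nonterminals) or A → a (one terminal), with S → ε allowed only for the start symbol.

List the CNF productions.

TC → c; S → c; TA → a; TB → b; A → b; B → c; S → S X0; X0 → S X1; X1 → TC B; S → S X2; X2 → B X3; X3 → TC S; A → B X4; X4 → TA X5; X5 → A S; A → TC X6; X6 → S X7; X7 → TB B; B → B X8; X8 → TA X9; X9 → B TB; B → TA X10; X10 → TC X11; X11 → TC TA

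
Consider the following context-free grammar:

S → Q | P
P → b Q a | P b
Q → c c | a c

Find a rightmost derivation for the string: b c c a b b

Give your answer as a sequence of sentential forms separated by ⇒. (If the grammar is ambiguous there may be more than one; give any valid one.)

S ⇒ P ⇒ P b ⇒ P b b ⇒ b Q a b b ⇒ b c c a b b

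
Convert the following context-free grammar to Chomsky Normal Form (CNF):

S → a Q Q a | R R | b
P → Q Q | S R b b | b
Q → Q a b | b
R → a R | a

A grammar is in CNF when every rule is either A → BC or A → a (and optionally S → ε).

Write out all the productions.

TA → a; S → b; TB → b; P → b; Q → b; R → a; S → TA X0; X0 → Q X1; X1 → Q TA; S → R R; P → Q Q; P → S X2; X2 → R X3; X3 → TB TB; Q → Q X4; X4 → TA TB; R → TA R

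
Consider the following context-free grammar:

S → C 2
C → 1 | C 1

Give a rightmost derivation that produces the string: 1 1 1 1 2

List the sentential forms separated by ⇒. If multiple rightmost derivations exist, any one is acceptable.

S ⇒ C 2 ⇒ C 1 2 ⇒ C 1 1 2 ⇒ C 1 1 1 2 ⇒ 1 1 1 1 2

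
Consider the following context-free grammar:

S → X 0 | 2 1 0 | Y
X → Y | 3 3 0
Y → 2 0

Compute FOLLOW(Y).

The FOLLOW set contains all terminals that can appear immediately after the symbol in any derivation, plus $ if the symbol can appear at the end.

We compute FOLLOW(Y) using the standard algorithm.
FOLLOW(S) starts with {$}.
FIRST(S) = {2, 3}
FIRST(X) = {2, 3}
FIRST(Y) = {2}
FOLLOW(S) = {$}
FOLLOW(X) = {0}
FOLLOW(Y) = {$, 0}
Therefore, FOLLOW(Y) = {$, 0}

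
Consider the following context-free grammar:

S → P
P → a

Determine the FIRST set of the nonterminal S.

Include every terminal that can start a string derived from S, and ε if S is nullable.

We compute FIRST(S) using the standard algorithm.
FIRST(P) = {a}
FIRST(S) = {a}
Therefore, FIRST(S) = {a}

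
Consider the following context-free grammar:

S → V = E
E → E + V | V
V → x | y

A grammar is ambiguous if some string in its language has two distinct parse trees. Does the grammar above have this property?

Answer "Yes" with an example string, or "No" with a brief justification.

No - the grammar is unambiguous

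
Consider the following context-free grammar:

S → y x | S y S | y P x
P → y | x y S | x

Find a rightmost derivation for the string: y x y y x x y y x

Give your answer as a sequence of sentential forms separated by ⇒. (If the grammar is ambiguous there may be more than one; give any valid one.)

S ⇒ S y S ⇒ S y y x ⇒ y P x y y x ⇒ y x y S x y y x ⇒ y x y y x x y y x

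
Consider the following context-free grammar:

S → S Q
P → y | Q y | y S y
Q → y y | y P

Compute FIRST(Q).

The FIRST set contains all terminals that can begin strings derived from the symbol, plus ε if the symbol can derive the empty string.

We compute FIRST(Q) using the standard algorithm.
FIRST(P) = {y}
FIRST(Q) = {y}
FIRST(S) = {}
Therefore, FIRST(Q) = {y}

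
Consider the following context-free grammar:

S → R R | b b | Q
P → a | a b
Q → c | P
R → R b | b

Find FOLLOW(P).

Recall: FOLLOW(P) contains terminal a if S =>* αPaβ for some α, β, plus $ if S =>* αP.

We compute FOLLOW(P) using the standard algorithm.
FOLLOW(S) starts with {$}.
FIRST(P) = {a}
FIRST(Q) = {a, c}
FIRST(R) = {b}
FIRST(S) = {a, b, c}
FOLLOW(P) = {$}
FOLLOW(Q) = {$}
FOLLOW(R) = {$, b}
FOLLOW(S) = {$}
Therefore, FOLLOW(P) = {$}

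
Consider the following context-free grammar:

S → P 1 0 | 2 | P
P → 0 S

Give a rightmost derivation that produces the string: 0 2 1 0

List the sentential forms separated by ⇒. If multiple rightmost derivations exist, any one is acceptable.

S ⇒ P 1 0 ⇒ 0 S 1 0 ⇒ 0 2 1 0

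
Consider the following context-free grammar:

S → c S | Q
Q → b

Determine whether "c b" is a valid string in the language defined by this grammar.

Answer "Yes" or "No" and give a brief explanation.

Yes - a valid derivation exists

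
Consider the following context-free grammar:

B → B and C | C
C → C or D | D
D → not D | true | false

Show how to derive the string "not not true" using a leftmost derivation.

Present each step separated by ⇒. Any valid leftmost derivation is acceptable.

B ⇒ C ⇒ D ⇒ not D ⇒ not not D ⇒ not not true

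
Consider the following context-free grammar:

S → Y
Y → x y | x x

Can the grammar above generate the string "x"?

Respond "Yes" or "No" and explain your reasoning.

No - no valid derivation exists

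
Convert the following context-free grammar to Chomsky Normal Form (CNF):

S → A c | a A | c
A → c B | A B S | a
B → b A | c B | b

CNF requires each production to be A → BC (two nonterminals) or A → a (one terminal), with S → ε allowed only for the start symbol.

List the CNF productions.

TC → c; TA → a; S → c; A → a; TB → b; B → b; S → A TC; S → TA A; A → TC B; A → A X0; X0 → B S; B → TB A; B → TC B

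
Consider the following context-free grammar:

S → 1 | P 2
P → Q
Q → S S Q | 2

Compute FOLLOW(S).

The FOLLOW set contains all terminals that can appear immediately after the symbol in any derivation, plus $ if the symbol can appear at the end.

We compute FOLLOW(S) using the standard algorithm.
FOLLOW(S) starts with {$}.
FIRST(P) = {1, 2}
FIRST(Q) = {1, 2}
FIRST(S) = {1, 2}
FOLLOW(P) = {2}
FOLLOW(Q) = {2}
FOLLOW(S) = {$, 1, 2}
Therefore, FOLLOW(S) = {$, 1, 2}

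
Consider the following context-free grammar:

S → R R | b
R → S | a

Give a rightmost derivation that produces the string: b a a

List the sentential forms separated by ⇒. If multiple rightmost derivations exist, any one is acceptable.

S ⇒ R R ⇒ R S ⇒ R R R ⇒ R R a ⇒ R a a ⇒ S a a ⇒ b a a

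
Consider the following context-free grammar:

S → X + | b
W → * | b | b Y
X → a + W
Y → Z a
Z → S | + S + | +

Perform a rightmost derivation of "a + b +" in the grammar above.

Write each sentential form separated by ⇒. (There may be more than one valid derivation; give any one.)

S ⇒ X + ⇒ a + W + ⇒ a + b +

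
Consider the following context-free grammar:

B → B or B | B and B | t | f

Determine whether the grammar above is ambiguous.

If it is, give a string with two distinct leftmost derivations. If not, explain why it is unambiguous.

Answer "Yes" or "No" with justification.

Yes - the string 't or f or t and t and f' has two distinct leftmost derivations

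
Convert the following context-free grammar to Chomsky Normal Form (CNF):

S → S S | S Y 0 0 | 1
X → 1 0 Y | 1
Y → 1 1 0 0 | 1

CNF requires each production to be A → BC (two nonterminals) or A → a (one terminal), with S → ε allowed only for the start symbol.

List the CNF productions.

T0 → 0; S → 1; T1 → 1; X → 1; Y → 1; S → S S; S → S X0; X0 → Y X1; X1 → T0 T0; X → T1 X2; X2 → T0 Y; Y → T1 X3; X3 → T1 X4; X4 → T0 T0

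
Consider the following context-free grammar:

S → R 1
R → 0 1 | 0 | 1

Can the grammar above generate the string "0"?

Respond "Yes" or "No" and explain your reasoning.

No - no valid derivation exists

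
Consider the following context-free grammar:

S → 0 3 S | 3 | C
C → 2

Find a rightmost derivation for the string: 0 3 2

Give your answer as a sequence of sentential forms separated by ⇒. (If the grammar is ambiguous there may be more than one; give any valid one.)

S ⇒ 0 3 S ⇒ 0 3 C ⇒ 0 3 2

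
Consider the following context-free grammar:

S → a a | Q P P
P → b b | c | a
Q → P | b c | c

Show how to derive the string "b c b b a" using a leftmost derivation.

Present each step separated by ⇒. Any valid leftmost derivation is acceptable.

S ⇒ Q P P ⇒ b c P P ⇒ b c b b P ⇒ b c b b a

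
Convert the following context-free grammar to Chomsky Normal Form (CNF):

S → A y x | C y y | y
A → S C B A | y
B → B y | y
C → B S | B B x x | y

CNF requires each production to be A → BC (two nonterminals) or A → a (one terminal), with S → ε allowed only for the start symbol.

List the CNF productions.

TY → y; TX → x; S → y; A → y; B → y; C → y; S → A X0; X0 → TY TX; S → C X1; X1 → TY TY; A → S X2; X2 → C X3; X3 → B A; B → B TY; C → B S; C → B X4; X4 → B X5; X5 → TX TX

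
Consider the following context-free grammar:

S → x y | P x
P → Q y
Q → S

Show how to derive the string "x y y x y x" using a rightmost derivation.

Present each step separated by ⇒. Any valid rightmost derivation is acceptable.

S ⇒ P x ⇒ Q y x ⇒ S y x ⇒ P x y x ⇒ Q y x y x ⇒ S y x y x ⇒ x y y x y x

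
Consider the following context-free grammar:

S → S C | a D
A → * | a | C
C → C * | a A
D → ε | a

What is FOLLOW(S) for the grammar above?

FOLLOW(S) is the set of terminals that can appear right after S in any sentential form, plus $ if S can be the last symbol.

We compute FOLLOW(S) using the standard algorithm.
FOLLOW(S) starts with {$}.
FIRST(A) = {*, a}
FIRST(C) = {a}
FIRST(D) = {a, ε}
FIRST(S) = {a}
FOLLOW(A) = {$, *, a}
FOLLOW(C) = {$, *, a}
FOLLOW(D) = {$, a}
FOLLOW(S) = {$, a}
Therefore, FOLLOW(S) = {$, a}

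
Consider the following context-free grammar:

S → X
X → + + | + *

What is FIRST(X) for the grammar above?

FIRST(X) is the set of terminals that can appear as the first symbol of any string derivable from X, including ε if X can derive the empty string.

We compute FIRST(X) using the standard algorithm.
FIRST(S) = {+}
FIRST(X) = {+}
Therefore, FIRST(X) = {+}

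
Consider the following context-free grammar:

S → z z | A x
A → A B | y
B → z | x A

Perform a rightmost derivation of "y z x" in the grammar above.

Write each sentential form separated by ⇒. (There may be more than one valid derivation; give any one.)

S ⇒ A x ⇒ A B x ⇒ A z x ⇒ y z x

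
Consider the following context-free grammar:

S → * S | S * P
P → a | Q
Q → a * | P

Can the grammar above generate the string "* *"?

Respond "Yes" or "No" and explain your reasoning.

No - no valid derivation exists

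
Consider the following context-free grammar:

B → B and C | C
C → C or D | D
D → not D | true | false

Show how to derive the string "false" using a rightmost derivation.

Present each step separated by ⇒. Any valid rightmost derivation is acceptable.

B ⇒ C ⇒ D ⇒ false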